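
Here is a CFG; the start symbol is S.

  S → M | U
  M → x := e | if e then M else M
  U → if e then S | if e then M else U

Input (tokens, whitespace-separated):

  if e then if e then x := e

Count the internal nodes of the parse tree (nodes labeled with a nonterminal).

6

[S [U if e then [S [U if e then [S [M x := e]]]]]]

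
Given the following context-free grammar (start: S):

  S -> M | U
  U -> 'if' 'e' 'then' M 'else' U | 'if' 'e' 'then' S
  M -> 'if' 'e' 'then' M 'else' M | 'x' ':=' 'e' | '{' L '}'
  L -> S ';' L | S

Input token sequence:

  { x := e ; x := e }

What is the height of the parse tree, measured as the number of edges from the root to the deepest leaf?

6

[S [M { [L [S [M x := e]] ; [L [S [M x := e]]]] }]]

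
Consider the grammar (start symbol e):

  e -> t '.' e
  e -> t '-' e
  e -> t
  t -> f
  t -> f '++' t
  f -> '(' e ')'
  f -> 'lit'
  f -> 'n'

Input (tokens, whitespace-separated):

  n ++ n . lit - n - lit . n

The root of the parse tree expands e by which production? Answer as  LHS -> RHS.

e -> t '.' e

[e [t [f n] ++ [t [f n]]] . [e [t [f lit]] - [e [t [f n]] - [e [t [f lit]] . [e [t [f n]]]]]]]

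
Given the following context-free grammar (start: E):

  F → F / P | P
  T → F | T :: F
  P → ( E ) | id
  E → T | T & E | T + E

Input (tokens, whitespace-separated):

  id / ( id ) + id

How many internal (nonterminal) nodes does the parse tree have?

[E [T [F [F [P id]] / [P ( [E [T [F [P id]]]] )]]] + [E [T [F [P id]]]]]

14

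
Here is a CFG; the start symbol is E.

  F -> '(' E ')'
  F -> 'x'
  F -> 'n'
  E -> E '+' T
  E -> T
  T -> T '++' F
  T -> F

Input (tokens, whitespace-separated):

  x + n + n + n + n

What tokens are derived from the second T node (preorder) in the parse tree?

[E [E [E [E [E [T [F x]]] + [T [F n]]] + [T [F n]]] + [T [F n]]] + [T [F n]]]

n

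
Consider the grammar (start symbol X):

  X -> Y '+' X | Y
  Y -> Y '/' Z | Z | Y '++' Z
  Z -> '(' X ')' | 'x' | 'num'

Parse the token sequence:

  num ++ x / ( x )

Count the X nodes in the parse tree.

2

[X [Y [Y [Y [Z num]] ++ [Z x]] / [Z ( [X [Y [Z x]]] )]]]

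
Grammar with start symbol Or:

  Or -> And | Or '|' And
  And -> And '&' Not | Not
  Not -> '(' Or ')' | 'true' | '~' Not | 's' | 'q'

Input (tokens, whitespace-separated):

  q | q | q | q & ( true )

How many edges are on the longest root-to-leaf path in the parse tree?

[Or [Or [Or [Or [And [Not q]]] | [And [Not q]]] | [And [Not q]]] | [And [And [Not q]] & [Not ( [Or [And [Not true]]] )]]]

6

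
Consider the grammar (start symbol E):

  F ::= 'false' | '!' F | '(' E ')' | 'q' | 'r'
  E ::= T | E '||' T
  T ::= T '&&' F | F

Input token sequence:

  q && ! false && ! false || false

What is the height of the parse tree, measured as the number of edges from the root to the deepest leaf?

[E [E [T [T [T [F q]] && [F ! [F false]]] && [F ! [F false]]]] || [T [F false]]]

6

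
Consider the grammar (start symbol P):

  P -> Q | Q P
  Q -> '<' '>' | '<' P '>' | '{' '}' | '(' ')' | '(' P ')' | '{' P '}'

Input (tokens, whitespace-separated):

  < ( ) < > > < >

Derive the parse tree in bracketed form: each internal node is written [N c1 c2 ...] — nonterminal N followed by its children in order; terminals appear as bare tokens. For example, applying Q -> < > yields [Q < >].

P
Q P
< P > P
< Q P > P
< ( ) P > P
< ( ) Q > P
< ( ) < > > P
< ( ) < > > Q
< ( ) < > > < >

[P [Q < [P [Q ( )] [P [Q < >]]] >] [P [Q < >]]]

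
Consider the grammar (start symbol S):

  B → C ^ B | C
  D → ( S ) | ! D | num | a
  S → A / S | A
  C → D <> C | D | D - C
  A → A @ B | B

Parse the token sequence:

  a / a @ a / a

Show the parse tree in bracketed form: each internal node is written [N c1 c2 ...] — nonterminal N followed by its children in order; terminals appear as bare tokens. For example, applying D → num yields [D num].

S
A / S
B / S
C / S
D / S
a / S
a / A / S
a / A @ B / S
a / B @ B / S
a / C @ B / S
a / D @ B / S
a / a @ B / S
a / a @ C / S
a / a @ D / S
a / a @ a / S
a / a @ a / A
a / a @ a / B
a / a @ a / C
a / a @ a / D
a / a @ a / a

[S [A [B [C [D a]]]] / [S [A [A [B [C [D a]]]] @ [B [C [D a]]]] / [S [A [B [C [D a]]]]]]]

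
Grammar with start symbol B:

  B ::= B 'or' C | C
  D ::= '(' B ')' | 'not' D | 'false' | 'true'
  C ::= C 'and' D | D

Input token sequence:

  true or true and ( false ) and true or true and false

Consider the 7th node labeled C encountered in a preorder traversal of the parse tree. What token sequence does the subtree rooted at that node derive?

true

[B [B [B [C [D true]]] or [C [C [C [D true]] and [D ( [B [C [D false]]] )]] and [D true]]] or [C [C [D true]] and [D false]]]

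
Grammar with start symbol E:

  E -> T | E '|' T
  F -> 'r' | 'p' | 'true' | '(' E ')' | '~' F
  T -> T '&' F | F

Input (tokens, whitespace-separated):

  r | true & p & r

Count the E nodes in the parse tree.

2

[E [E [T [F r]]] | [T [T [T [F true]] & [F p]] & [F r]]]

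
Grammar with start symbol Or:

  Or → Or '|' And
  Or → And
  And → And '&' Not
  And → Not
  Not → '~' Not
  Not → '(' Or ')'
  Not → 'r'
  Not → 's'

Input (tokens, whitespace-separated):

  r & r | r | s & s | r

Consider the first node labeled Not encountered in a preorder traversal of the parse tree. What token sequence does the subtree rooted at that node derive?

r

[Or [Or [Or [Or [And [And [Not r]] & [Not r]]] | [And [Not r]]] | [And [And [Not s]] & [Not s]]] | [And [Not r]]]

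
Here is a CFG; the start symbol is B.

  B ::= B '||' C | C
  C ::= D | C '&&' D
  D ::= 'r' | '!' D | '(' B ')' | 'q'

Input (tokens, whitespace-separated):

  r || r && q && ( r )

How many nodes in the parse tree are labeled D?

[B [B [C [D r]]] || [C [C [C [D r]] && [D q]] && [D ( [B [C [D r]]] )]]]

5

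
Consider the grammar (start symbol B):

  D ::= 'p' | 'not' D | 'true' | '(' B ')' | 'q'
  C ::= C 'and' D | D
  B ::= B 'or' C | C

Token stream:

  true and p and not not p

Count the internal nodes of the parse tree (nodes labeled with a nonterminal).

[B [C [C [C [D true]] and [D p]] and [D not [D not [D p]]]]]

9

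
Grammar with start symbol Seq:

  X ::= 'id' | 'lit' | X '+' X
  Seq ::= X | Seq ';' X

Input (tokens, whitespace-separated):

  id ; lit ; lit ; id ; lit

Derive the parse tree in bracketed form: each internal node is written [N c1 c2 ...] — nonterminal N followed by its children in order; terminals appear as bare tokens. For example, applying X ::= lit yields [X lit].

[Seq [Seq [Seq [Seq [Seq [X id]] ; [X lit]] ; [X lit]] ; [X id]] ; [X lit]]

Seq
Seq ; X
Seq ; X ; X
Seq ; X ; X ; X
Seq ; X ; X ; X ; X
X ; X ; X ; X ; X
id ; X ; X ; X ; X
id ; lit ; X ; X ; X
id ; lit ; lit ; X ; X
id ; lit ; lit ; id ; X
id ; lit ; lit ; id ; lit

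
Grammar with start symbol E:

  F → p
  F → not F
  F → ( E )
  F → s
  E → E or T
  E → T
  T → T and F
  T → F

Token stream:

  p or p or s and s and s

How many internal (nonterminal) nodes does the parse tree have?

13

[E [E [E [T [F p]]] or [T [F p]]] or [T [T [T [F s]] and [F s]] and [F s]]]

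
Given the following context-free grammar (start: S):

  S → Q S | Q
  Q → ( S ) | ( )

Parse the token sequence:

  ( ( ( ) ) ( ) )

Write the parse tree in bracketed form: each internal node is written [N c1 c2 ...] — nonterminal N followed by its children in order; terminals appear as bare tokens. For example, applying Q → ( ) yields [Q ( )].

[S [Q ( [S [Q ( [S [Q ( )]] )] [S [Q ( )]]] )]]

S
Q
( S )
( Q S )
( ( S ) S )
( ( Q ) S )
( ( ( ) ) S )
( ( ( ) ) Q )
( ( ( ) ) ( ) )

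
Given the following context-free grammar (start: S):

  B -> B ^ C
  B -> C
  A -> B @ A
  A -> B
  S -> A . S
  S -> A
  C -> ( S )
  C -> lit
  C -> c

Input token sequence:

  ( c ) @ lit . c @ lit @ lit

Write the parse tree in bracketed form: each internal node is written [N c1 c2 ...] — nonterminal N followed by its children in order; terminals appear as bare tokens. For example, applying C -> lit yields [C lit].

S
A . S
B @ A . S
C @ A . S
( S ) @ A . S
( A ) @ A . S
( B ) @ A . S
( C ) @ A . S
( c ) @ A . S
( c ) @ B . S
( c ) @ C . S
( c ) @ lit . S
( c ) @ lit . A
( c ) @ lit . B @ A
( c ) @ lit . C @ A
( c ) @ lit . c @ A
( c ) @ lit . c @ B @ A
( c ) @ lit . c @ C @ A
( c ) @ lit . c @ lit @ A
( c ) @ lit . c @ lit @ B
( c ) @ lit . c @ lit @ C
( c ) @ lit . c @ lit @ lit

[S [A [B [C ( [S [A [B [C c]]]] )]] @ [A [B [C lit]]]] . [S [A [B [C c]] @ [A [B [C lit]] @ [A [B [C lit]]]]]]]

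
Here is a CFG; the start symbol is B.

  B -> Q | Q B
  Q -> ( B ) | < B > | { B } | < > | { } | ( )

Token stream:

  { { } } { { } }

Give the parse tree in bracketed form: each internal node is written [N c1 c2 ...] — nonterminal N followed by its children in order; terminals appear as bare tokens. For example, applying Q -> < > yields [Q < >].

B
Q B
{ B } B
{ Q } B
{ { } } B
{ { } } Q
{ { } } { B }
{ { } } { Q }
{ { } } { { } }

[B [Q { [B [Q { }]] }] [B [Q { [B [Q { }]] }]]]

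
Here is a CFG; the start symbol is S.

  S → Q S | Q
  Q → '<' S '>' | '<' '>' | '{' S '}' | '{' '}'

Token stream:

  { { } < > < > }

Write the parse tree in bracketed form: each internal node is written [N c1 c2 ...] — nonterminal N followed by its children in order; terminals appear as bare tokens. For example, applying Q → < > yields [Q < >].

S
Q
{ S }
{ Q S }
{ { } S }
{ { } Q S }
{ { } < > S }
{ { } < > Q }
{ { } < > < > }

[S [Q { [S [Q { }] [S [Q < >] [S [Q < >]]]] }]]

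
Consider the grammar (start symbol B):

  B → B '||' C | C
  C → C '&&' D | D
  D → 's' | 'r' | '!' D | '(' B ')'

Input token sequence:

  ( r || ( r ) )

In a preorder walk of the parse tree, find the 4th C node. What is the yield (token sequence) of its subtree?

r

[B [C [D ( [B [B [C [D r]]] || [C [D ( [B [C [D r]]] )]]] )]]]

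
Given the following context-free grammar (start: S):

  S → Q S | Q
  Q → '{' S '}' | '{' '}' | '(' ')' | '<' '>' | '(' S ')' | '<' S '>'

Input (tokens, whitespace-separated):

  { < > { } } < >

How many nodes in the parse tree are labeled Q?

4

[S [Q { [S [Q < >] [S [Q { }]]] }] [S [Q < >]]]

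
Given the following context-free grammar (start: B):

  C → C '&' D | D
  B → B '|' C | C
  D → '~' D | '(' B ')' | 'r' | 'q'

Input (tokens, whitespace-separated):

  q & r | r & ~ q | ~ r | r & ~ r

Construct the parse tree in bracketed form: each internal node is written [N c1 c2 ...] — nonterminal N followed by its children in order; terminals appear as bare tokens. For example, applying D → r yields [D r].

B
B | C
B | C | C
B | C | C | C
C | C | C | C
C & D | C | C | C
D & D | C | C | C
q & D | C | C | C
q & r | C | C | C
q & r | C & D | C | C
q & r | D & D | C | C
q & r | r & D | C | C
q & r | r & ~ D | C | C
q & r | r & ~ q | C | C
q & r | r & ~ q | D | C
q & r | r & ~ q | ~ D | C
q & r | r & ~ q | ~ r | C
q & r | r & ~ q | ~ r | C & D
q & r | r & ~ q | ~ r | D & D
q & r | r & ~ q | ~ r | r & D
q & r | r & ~ q | ~ r | r & ~ D
q & r | r & ~ q | ~ r | r & ~ r

[B [B [B [B [C [C [D q]] & [D r]]] | [C [C [D r]] & [D ~ [D q]]]] | [C [D ~ [D r]]]] | [C [C [D r]] & [D ~ [D r]]]]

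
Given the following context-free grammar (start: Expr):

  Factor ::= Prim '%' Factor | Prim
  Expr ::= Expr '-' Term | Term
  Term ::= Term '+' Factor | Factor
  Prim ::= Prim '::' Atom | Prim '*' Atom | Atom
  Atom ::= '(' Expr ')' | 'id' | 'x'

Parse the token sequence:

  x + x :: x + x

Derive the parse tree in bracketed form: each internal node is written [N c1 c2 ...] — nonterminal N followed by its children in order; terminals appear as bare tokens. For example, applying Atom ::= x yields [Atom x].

Expr
Term
Term + Factor
Term + Factor + Factor
Factor + Factor + Factor
Prim + Factor + Factor
Atom + Factor + Factor
x + Factor + Factor
x + Prim + Factor
x + Prim :: Atom + Factor
x + Atom :: Atom + Factor
x + x :: Atom + Factor
x + x :: x + Factor
x + x :: x + Prim
x + x :: x + Atom
x + x :: x + x

[Expr [Term [Term [Term [Factor [Prim [Atom x]]]] + [Factor [Prim [Prim [Atom x]] :: [Atom x]]]] + [Factor [Prim [Atom x]]]]]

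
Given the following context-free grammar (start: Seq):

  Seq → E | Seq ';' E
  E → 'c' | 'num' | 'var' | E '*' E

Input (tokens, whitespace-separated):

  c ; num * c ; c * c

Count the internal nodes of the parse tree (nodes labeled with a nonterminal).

10

[Seq [Seq [Seq [E c]] ; [E [E num] * [E c]]] ; [E [E c] * [E c]]]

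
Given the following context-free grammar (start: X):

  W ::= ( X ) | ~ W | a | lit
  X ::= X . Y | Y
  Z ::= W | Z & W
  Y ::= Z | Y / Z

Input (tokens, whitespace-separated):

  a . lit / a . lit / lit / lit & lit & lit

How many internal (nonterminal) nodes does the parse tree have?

[X [X [X [Y [Z [W a]]]] . [Y [Y [Z [W lit]]] / [Z [W a]]]] . [Y [Y [Y [Z [W lit]]] / [Z [W lit]]] / [Z [Z [Z [W lit]] & [W lit]] & [W lit]]]]

25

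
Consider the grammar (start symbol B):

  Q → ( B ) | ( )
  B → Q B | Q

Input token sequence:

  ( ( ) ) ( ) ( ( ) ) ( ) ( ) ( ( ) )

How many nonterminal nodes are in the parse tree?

18

[B [Q ( [B [Q ( )]] )] [B [Q ( )] [B [Q ( [B [Q ( )]] )] [B [Q ( )] [B [Q ( )] [B [Q ( [B [Q ( )]] )]]]]]]]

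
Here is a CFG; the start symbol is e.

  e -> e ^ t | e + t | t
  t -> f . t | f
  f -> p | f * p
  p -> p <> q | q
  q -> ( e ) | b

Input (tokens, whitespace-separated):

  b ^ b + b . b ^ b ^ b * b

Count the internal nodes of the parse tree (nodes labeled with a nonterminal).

32

[e [e [e [e [e [t [f [p [q b]]]]] ^ [t [f [p [q b]]]]] + [t [f [p [q b]]] . [t [f [p [q b]]]]]] ^ [t [f [p [q b]]]]] ^ [t [f [f [p [q b]]] * [p [q b]]]]]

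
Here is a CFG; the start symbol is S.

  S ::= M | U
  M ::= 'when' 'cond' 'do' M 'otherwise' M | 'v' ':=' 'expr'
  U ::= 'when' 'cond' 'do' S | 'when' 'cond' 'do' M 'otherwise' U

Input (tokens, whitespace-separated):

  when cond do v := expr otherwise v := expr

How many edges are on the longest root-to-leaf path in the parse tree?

3

[S [M when cond do [M v := expr] otherwise [M v := expr]]]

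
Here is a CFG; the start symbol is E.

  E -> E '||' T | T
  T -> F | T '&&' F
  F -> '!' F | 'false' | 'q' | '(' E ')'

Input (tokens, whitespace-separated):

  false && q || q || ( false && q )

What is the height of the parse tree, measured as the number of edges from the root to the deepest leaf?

7

[E [E [E [T [T [F false]] && [F q]]] || [T [F q]]] || [T [F ( [E [T [T [F false]] && [F q]]] )]]]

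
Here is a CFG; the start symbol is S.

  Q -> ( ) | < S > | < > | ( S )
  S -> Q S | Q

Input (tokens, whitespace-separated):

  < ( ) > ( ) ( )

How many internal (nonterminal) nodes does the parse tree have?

[S [Q < [S [Q ( )]] >] [S [Q ( )] [S [Q ( )]]]]

8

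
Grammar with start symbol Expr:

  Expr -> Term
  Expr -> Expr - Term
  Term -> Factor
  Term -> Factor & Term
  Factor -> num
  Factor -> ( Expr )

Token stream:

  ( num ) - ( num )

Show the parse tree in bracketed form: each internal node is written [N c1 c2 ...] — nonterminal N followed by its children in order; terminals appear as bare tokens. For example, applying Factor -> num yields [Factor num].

[Expr [Expr [Term [Factor ( [Expr [Term [Factor num]]] )]]] - [Term [Factor ( [Expr [Term [Factor num]]] )]]]

Expr
Expr - Term
Term - Term
Factor - Term
( Expr ) - Term
( Term ) - Term
( Factor ) - Term
( num ) - Term
( num ) - Factor
( num ) - ( Expr )
( num ) - ( Term )
( num ) - ( Factor )
( num ) - ( num )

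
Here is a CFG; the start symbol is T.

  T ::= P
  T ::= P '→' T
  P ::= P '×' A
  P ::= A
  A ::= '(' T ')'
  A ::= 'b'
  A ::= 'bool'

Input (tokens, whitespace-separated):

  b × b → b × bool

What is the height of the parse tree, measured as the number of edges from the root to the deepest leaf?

[T [P [P [A b]] × [A b]] → [T [P [P [A b]] × [A bool]]]]

5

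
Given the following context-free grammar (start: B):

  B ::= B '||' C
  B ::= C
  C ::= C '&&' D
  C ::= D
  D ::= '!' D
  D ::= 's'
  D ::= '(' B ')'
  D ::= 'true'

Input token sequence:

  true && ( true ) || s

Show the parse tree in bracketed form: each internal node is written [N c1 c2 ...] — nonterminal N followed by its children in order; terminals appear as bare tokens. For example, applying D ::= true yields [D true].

B
B || C
C || C
C && D || C
D && D || C
true && D || C
true && ( B ) || C
true && ( C ) || C
true && ( D ) || C
true && ( true ) || C
true && ( true ) || D
true && ( true ) || s

[B [B [C [C [D true]] && [D ( [B [C [D true]]] )]]] || [C [D s]]]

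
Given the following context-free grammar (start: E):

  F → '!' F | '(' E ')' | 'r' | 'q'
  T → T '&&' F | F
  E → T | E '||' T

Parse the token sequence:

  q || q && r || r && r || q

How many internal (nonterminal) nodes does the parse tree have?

[E [E [E [E [T [F q]]] || [T [T [F q]] && [F r]]] || [T [T [F r]] && [F r]]] || [T [F q]]]

16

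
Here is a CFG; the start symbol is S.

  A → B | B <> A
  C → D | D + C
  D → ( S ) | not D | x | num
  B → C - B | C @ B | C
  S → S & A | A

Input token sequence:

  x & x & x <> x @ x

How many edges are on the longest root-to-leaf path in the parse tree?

7

[S [S [S [A [B [C [D x]]]]] & [A [B [C [D x]]]]] & [A [B [C [D x]]] <> [A [B [C [D x]] @ [B [C [D x]]]]]]]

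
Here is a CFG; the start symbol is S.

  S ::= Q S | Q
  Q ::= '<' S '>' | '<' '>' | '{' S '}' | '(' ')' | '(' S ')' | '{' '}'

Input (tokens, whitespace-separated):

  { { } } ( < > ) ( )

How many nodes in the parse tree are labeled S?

5

[S [Q { [S [Q { }]] }] [S [Q ( [S [Q < >]] )] [S [Q ( )]]]]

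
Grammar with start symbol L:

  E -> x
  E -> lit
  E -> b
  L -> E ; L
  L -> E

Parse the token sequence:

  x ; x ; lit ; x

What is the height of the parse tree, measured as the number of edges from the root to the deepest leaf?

[L [E x] ; [L [E x] ; [L [E lit] ; [L [E x]]]]]

5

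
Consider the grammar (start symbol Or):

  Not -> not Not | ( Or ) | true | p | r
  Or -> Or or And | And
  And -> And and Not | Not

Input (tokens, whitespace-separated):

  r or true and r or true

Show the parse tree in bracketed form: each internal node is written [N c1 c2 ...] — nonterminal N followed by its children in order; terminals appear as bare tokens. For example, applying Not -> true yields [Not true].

[Or [Or [Or [And [Not r]]] or [And [And [Not true]] and [Not r]]] or [And [Not true]]]

Or
Or or And
Or or And or And
And or And or And
Not or And or And
r or And or And
r or And and Not or And
r or Not and Not or And
r or true and Not or And
r or true and r or And
r or true and r or Not
r or true and r or true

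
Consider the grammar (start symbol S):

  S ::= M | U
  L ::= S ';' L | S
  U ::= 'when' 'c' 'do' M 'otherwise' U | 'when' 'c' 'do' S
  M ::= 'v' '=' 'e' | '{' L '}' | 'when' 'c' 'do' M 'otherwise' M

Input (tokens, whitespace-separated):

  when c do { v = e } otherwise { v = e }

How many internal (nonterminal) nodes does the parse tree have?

10

[S [M when c do [M { [L [S [M v = e]]] }] otherwise [M { [L [S [M v = e]]] }]]]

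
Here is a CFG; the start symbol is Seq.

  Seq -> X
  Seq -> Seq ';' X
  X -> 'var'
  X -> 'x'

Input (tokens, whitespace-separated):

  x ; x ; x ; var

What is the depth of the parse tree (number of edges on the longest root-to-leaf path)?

5

[Seq [Seq [Seq [Seq [X x]] ; [X x]] ; [X x]] ; [X var]]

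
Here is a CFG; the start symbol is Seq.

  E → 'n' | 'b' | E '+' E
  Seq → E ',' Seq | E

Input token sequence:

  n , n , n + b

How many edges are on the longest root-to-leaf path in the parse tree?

[Seq [E n] , [Seq [E n] , [Seq [E [E n] + [E b]]]]]

5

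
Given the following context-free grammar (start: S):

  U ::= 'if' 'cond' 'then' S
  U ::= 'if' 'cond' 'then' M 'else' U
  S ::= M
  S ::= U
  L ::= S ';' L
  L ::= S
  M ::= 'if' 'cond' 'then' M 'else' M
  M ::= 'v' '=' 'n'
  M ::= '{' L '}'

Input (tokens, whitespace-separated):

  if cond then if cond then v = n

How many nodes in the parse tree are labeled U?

[S [U if cond then [S [U if cond then [S [M v = n]]]]]]

2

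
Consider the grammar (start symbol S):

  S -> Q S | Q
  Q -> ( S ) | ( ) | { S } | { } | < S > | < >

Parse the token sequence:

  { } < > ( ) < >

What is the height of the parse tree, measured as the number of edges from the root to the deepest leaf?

[S [Q { }] [S [Q < >] [S [Q ( )] [S [Q < >]]]]]

5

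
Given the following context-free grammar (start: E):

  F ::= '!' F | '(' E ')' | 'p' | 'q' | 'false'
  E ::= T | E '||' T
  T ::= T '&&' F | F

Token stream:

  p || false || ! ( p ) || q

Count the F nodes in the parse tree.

[E [E [E [E [T [F p]]] || [T [F false]]] || [T [F ! [F ( [E [T [F p]]] )]]]] || [T [F q]]]

6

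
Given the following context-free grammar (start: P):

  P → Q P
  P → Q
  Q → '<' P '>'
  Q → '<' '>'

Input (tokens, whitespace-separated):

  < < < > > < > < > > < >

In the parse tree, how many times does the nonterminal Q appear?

6

[P [Q < [P [Q < [P [Q < >]] >] [P [Q < >] [P [Q < >]]]] >] [P [Q < >]]]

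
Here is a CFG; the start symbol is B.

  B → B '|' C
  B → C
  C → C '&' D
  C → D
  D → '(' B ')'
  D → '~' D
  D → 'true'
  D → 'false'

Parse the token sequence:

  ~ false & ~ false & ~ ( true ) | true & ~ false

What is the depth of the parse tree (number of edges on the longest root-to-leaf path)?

8

[B [B [C [C [C [D ~ [D false]]] & [D ~ [D false]]] & [D ~ [D ( [B [C [D true]]] )]]]] | [C [C [D true]] & [D ~ [D false]]]]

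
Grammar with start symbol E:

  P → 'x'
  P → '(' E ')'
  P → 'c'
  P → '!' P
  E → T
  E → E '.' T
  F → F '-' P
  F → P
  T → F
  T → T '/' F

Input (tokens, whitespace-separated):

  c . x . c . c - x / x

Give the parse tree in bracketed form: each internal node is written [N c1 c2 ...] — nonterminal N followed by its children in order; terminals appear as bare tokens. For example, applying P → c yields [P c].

E
E . T
E . T . T
E . T . T . T
T . T . T . T
F . T . T . T
P . T . T . T
c . T . T . T
c . F . T . T
c . P . T . T
c . x . T . T
c . x . F . T
c . x . P . T
c . x . c . T
c . x . c . T / F
c . x . c . F / F
c . x . c . F - P / F
c . x . c . P - P / F
c . x . c . c - P / F
c . x . c . c - x / F
c . x . c . c - x / P
c . x . c . c - x / x

[E [E [E [E [T [F [P c]]]] . [T [F [P x]]]] . [T [F [P c]]]] . [T [T [F [F [P c]] - [P x]]] / [F [P x]]]]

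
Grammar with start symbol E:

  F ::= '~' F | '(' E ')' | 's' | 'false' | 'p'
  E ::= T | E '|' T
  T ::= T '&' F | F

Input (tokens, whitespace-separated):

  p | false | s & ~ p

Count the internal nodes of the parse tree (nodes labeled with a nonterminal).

[E [E [E [T [F p]]] | [T [F false]]] | [T [T [F s]] & [F ~ [F p]]]]

12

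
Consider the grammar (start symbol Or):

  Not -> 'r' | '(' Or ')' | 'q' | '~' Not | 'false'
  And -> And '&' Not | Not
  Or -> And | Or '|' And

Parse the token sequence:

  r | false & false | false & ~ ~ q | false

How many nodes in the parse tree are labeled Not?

[Or [Or [Or [Or [And [Not r]]] | [And [And [Not false]] & [Not false]]] | [And [And [Not false]] & [Not ~ [Not ~ [Not q]]]]] | [And [Not false]]]

8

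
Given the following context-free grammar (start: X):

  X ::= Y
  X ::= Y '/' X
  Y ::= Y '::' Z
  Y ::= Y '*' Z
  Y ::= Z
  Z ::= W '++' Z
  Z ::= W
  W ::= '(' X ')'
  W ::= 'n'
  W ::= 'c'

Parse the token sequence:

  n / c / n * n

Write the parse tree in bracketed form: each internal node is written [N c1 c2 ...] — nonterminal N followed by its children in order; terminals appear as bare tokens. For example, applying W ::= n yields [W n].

X
Y / X
Z / X
W / X
n / X
n / Y / X
n / Z / X
n / W / X
n / c / X
n / c / Y
n / c / Y * Z
n / c / Z * Z
n / c / W * Z
n / c / n * Z
n / c / n * W
n / c / n * n

[X [Y [Z [W n]]] / [X [Y [Z [W c]]] / [X [Y [Y [Z [W n]]] * [Z [W n]]]]]]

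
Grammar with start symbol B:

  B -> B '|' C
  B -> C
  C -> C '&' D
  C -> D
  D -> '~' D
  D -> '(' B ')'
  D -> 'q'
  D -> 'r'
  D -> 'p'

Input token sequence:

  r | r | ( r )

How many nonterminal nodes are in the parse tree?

[B [B [B [C [D r]]] | [C [D r]]] | [C [D ( [B [C [D r]]] )]]]

12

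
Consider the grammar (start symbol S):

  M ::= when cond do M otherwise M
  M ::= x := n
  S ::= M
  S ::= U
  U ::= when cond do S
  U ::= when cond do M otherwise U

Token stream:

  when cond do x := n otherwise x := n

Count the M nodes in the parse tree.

[S [M when cond do [M x := n] otherwise [M x := n]]]

3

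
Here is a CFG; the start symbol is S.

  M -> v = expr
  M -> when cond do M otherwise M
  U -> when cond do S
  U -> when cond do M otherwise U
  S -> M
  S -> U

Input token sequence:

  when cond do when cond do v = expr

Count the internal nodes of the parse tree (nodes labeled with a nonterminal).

6

[S [U when cond do [S [U when cond do [S [M v = expr]]]]]]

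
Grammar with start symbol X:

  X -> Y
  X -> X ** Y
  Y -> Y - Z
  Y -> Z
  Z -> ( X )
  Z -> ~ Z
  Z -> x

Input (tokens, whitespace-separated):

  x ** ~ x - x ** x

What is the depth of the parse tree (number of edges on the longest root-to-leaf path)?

6

[X [X [X [Y [Z x]]] ** [Y [Y [Z ~ [Z x]]] - [Z x]]] ** [Y [Z x]]]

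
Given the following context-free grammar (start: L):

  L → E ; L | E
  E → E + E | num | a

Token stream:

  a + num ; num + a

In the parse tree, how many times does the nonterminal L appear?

[L [E [E a] + [E num]] ; [L [E [E num] + [E a]]]]

2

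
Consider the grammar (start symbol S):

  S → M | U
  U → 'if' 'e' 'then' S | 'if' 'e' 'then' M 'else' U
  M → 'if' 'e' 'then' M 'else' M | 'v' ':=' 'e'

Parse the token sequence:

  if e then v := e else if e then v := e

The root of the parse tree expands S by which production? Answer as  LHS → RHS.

S → U

[S [U if e then [M v := e] else [U if e then [S [M v := e]]]]]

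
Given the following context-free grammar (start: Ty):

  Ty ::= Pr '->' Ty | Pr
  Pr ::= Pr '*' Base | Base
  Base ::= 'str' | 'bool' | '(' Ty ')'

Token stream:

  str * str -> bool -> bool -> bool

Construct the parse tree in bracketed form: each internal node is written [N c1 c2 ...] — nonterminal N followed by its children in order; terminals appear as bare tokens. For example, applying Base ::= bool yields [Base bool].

Ty
Pr -> Ty
Pr * Base -> Ty
Base * Base -> Ty
str * Base -> Ty
str * str -> Ty
str * str -> Pr -> Ty
str * str -> Base -> Ty
str * str -> bool -> Ty
str * str -> bool -> Pr -> Ty
str * str -> bool -> Base -> Ty
str * str -> bool -> bool -> Ty
str * str -> bool -> bool -> Pr
str * str -> bool -> bool -> Base
str * str -> bool -> bool -> bool

[Ty [Pr [Pr [Base str]] * [Base str]] -> [Ty [Pr [Base bool]] -> [Ty [Pr [Base bool]] -> [Ty [Pr [Base bool]]]]]]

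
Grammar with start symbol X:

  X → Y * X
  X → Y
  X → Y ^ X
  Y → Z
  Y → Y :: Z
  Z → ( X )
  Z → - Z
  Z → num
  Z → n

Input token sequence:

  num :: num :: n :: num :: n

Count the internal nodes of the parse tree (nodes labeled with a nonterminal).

[X [Y [Y [Y [Y [Y [Z num]] :: [Z num]] :: [Z n]] :: [Z num]] :: [Z n]]]

11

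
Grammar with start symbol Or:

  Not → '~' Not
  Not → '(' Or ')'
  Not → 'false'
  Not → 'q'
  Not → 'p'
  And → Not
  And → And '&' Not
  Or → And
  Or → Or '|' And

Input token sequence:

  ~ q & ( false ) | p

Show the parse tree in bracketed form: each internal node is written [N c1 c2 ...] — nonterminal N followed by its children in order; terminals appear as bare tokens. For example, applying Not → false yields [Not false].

Or
Or | And
And | And
And & Not | And
Not & Not | And
~ Not & Not | And
~ q & Not | And
~ q & ( Or ) | And
~ q & ( And ) | And
~ q & ( Not ) | And
~ q & ( false ) | And
~ q & ( false ) | Not
~ q & ( false ) | p

[Or [Or [And [And [Not ~ [Not q]]] & [Not ( [Or [And [Not false]]] )]]] | [And [Not p]]]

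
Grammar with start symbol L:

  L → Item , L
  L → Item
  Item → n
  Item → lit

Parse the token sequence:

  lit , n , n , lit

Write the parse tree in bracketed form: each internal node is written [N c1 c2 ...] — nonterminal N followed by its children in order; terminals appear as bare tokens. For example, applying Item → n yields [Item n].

L
Item , L
lit , L
lit , Item , L
lit , n , L
lit , n , Item , L
lit , n , n , L
lit , n , n , Item
lit , n , n , lit

[L [Item lit] , [L [Item n] , [L [Item n] , [L [Item lit]]]]]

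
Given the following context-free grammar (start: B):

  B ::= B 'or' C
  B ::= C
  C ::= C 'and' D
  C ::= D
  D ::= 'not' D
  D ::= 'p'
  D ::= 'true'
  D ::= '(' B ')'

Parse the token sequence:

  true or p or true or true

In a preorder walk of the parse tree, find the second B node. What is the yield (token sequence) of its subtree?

[B [B [B [B [C [D true]]] or [C [D p]]] or [C [D true]]] or [C [D true]]]

true or p or true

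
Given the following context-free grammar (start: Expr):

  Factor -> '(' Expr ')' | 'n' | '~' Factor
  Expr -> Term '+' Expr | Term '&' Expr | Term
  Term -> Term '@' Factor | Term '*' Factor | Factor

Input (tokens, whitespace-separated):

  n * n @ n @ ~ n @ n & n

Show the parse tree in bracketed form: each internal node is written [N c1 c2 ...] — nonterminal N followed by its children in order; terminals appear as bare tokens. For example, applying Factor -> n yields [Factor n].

[Expr [Term [Term [Term [Term [Term [Factor n]] * [Factor n]] @ [Factor n]] @ [Factor ~ [Factor n]]] @ [Factor n]] & [Expr [Term [Factor n]]]]

Expr
Term & Expr
Term @ Factor & Expr
Term @ Factor @ Factor & Expr
Term @ Factor @ Factor @ Factor & Expr
Term * Factor @ Factor @ Factor @ Factor & Expr
Factor * Factor @ Factor @ Factor @ Factor & Expr
n * Factor @ Factor @ Factor @ Factor & Expr
n * n @ Factor @ Factor @ Factor & Expr
n * n @ n @ Factor @ Factor & Expr
n * n @ n @ ~ Factor @ Factor & Expr
n * n @ n @ ~ n @ Factor & Expr
n * n @ n @ ~ n @ n & Expr
n * n @ n @ ~ n @ n & Term
n * n @ n @ ~ n @ n & Factor
n * n @ n @ ~ n @ n & n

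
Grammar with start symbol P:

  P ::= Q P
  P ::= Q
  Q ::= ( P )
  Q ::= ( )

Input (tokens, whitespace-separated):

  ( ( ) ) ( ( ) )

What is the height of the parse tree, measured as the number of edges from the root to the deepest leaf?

[P [Q ( [P [Q ( )]] )] [P [Q ( [P [Q ( )]] )]]]

5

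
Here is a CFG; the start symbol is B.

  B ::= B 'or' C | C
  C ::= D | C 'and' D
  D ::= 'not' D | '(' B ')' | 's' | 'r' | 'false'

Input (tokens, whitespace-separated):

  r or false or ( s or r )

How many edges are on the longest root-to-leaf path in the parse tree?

7

[B [B [B [C [D r]]] or [C [D false]]] or [C [D ( [B [B [C [D s]]] or [C [D r]]] )]]]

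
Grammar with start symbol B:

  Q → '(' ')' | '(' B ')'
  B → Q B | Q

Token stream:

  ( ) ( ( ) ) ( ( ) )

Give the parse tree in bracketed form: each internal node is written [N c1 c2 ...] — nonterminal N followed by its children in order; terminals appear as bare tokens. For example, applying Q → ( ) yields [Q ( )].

B
Q B
( ) B
( ) Q B
( ) ( B ) B
( ) ( Q ) B
( ) ( ( ) ) B
( ) ( ( ) ) Q
( ) ( ( ) ) ( B )
( ) ( ( ) ) ( Q )
( ) ( ( ) ) ( ( ) )

[B [Q ( )] [B [Q ( [B [Q ( )]] )] [B [Q ( [B [Q ( )]] )]]]]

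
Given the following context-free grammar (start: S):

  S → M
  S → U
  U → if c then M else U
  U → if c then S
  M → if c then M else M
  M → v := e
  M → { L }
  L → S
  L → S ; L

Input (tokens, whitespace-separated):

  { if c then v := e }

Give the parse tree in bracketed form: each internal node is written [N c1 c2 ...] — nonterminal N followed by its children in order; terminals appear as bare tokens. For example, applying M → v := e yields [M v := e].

S
M
{ L }
{ S }
{ U }
{ if c then S }
{ if c then M }
{ if c then v := e }

[S [M { [L [S [U if c then [S [M v := e]]]]] }]]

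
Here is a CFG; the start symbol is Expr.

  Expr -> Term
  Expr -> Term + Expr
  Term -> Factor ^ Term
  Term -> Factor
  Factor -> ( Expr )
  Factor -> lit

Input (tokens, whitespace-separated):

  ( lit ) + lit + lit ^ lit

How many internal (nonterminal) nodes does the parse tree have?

[Expr [Term [Factor ( [Expr [Term [Factor lit]]] )]] + [Expr [Term [Factor lit]] + [Expr [Term [Factor lit] ^ [Term [Factor lit]]]]]]

14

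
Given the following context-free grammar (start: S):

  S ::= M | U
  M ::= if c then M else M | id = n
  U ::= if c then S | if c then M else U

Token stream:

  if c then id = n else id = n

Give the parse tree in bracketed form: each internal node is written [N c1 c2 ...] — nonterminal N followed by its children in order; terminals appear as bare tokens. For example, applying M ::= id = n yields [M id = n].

S
M
if c then M else M
if c then id = n else M
if c then id = n else id = n

[S [M if c then [M id = n] else [M id = n]]]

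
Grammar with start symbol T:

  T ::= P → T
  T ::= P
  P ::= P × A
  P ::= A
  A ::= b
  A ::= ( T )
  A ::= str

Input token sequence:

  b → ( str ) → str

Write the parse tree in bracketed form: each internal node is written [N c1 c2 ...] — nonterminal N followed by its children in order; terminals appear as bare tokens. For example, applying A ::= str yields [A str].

T
P → T
A → T
b → T
b → P → T
b → A → T
b → ( T ) → T
b → ( P ) → T
b → ( A ) → T
b → ( str ) → T
b → ( str ) → P
b → ( str ) → A
b → ( str ) → str

[T [P [A b]] → [T [P [A ( [T [P [A str]]] )]] → [T [P [A str]]]]]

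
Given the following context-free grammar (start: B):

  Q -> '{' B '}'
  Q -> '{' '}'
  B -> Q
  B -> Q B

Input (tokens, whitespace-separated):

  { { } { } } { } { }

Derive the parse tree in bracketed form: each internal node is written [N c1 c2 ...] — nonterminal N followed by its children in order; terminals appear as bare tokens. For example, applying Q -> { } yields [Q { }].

[B [Q { [B [Q { }] [B [Q { }]]] }] [B [Q { }] [B [Q { }]]]]

B
Q B
{ B } B
{ Q B } B
{ { } B } B
{ { } Q } B
{ { } { } } B
{ { } { } } Q B
{ { } { } } { } B
{ { } { } } { } Q
{ { } { } } { } { }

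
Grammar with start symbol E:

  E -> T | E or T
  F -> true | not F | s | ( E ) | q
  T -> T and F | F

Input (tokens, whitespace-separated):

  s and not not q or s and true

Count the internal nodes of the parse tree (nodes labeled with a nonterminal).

[E [E [T [T [F s]] and [F not [F not [F q]]]]] or [T [T [F s]] and [F true]]]

12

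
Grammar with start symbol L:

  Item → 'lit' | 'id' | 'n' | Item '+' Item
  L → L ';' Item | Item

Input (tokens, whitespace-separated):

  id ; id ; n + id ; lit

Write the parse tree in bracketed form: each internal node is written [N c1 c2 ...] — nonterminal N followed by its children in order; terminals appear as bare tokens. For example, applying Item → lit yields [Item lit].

[L [L [L [L [Item id]] ; [Item id]] ; [Item [Item n] + [Item id]]] ; [Item lit]]

L
L ; Item
L ; Item ; Item
L ; Item ; Item ; Item
Item ; Item ; Item ; Item
id ; Item ; Item ; Item
id ; id ; Item ; Item
id ; id ; Item + Item ; Item
id ; id ; n + Item ; Item
id ; id ; n + id ; Item
id ; id ; n + id ; lit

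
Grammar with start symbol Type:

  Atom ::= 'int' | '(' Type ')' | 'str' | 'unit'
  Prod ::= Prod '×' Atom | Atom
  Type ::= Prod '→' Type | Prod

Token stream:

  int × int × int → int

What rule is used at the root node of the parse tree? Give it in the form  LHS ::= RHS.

[Type [Prod [Prod [Prod [Atom int]] × [Atom int]] × [Atom int]] → [Type [Prod [Atom int]]]]

Type ::= Prod '→' Type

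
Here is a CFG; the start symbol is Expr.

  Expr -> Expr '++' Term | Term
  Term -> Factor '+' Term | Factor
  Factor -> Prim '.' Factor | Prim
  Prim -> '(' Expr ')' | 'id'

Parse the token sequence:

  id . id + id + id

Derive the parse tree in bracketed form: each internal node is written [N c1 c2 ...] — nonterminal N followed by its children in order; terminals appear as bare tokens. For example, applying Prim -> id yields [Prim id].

Expr
Term
Factor + Term
Prim . Factor + Term
id . Factor + Term
id . Prim + Term
id . id + Term
id . id + Factor + Term
id . id + Prim + Term
id . id + id + Term
id . id + id + Factor
id . id + id + Prim
id . id + id + id

[Expr [Term [Factor [Prim id] . [Factor [Prim id]]] + [Term [Factor [Prim id]] + [Term [Factor [Prim id]]]]]]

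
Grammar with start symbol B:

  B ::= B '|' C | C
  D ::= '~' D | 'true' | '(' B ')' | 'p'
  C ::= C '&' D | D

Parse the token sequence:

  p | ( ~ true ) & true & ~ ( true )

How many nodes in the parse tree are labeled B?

[B [B [C [D p]]] | [C [C [C [D ( [B [C [D ~ [D true]]]] )]] & [D true]] & [D ~ [D ( [B [C [D true]]] )]]]]

4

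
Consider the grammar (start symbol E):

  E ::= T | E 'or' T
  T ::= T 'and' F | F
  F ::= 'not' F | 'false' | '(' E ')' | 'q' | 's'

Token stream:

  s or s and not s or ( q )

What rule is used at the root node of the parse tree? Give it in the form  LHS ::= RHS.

E ::= E 'or' T

[E [E [E [T [F s]]] or [T [T [F s]] and [F not [F s]]]] or [T [F ( [E [T [F q]]] )]]]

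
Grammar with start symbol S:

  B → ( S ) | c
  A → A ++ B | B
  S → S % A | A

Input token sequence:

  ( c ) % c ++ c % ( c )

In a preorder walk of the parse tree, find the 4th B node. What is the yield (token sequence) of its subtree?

c

[S [S [S [A [B ( [S [A [B c]]] )]]] % [A [A [B c]] ++ [B c]]] % [A [B ( [S [A [B c]]] )]]]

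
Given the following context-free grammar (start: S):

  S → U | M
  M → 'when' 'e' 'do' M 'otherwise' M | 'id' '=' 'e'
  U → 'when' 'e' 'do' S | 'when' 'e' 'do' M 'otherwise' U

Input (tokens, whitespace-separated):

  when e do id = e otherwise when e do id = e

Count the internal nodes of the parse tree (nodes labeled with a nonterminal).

[S [U when e do [M id = e] otherwise [U when e do [S [M id = e]]]]]

6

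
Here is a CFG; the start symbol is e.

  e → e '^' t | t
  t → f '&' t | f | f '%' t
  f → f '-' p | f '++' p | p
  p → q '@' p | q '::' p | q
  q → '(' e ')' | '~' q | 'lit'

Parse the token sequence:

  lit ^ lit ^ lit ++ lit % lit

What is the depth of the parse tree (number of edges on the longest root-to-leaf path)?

7

[e [e [e [t [f [p [q lit]]]]] ^ [t [f [p [q lit]]]]] ^ [t [f [f [p [q lit]]] ++ [p [q lit]]] % [t [f [p [q lit]]]]]]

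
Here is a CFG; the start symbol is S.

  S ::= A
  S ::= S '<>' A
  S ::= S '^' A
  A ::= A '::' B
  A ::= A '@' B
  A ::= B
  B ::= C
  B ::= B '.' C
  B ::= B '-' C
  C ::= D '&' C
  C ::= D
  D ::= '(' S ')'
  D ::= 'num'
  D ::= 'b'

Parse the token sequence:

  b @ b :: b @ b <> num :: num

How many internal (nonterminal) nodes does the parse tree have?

[S [S [A [A [A [A [B [C [D b]]]] @ [B [C [D b]]]] :: [B [C [D b]]]] @ [B [C [D b]]]]] <> [A [A [B [C [D num]]]] :: [B [C [D num]]]]]

26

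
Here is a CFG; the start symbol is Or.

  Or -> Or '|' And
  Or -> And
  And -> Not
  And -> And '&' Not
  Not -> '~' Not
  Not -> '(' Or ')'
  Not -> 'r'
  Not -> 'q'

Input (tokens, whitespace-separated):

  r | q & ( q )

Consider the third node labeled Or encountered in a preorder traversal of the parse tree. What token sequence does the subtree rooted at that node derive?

q

[Or [Or [And [Not r]]] | [And [And [Not q]] & [Not ( [Or [And [Not q]]] )]]]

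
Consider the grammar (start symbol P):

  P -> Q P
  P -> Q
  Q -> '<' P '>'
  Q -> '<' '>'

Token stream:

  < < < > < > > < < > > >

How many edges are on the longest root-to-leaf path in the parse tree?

[P [Q < [P [Q < [P [Q < >] [P [Q < >]]] >] [P [Q < [P [Q < >]] >]]] >]]

7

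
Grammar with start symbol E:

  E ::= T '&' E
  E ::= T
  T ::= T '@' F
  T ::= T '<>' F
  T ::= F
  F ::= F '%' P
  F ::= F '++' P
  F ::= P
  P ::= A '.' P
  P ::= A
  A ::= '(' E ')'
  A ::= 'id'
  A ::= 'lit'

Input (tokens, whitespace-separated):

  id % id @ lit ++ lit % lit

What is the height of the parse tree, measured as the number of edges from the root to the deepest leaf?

[E [T [T [F [F [P [A id]]] % [P [A id]]]] @ [F [F [F [P [A lit]]] ++ [P [A lit]]] % [P [A lit]]]]]

7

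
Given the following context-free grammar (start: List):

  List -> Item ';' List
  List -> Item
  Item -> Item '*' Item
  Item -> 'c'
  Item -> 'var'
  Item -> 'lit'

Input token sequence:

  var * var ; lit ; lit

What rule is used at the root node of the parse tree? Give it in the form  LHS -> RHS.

[List [Item [Item var] * [Item var]] ; [List [Item lit] ; [List [Item lit]]]]

List -> Item ';' List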